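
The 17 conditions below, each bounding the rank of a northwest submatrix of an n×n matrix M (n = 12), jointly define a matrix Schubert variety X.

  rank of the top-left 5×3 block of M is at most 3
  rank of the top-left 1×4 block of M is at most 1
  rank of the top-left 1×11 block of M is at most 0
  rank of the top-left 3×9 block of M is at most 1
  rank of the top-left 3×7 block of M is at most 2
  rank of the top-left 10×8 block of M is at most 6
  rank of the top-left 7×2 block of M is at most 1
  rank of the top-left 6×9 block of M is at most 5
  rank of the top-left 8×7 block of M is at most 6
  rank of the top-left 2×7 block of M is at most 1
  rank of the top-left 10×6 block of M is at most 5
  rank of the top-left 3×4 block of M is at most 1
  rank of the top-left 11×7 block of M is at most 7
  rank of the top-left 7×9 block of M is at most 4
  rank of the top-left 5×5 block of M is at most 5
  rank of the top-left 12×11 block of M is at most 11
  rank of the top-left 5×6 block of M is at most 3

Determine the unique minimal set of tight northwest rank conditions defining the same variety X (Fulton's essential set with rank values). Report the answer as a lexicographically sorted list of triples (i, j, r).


The tightest implied rank at each (i,j), from the 17 conditions:

  R[1]: 0  0  0  0  0  0  0  0  0  0  0  1
  R[2]: 1  1  1  1  1  1  1  1  1  1  1  2
  R[3]: 1  1  1  1  1  1  1  1  1  2  2  3
  R[4]: 1  1  2  2  2  2  2  2  2  3  3  4
  R[5]: 1  1  2  3  3  3  3  3  3  4  4  5
  R[6]: 1  1  2  3  4  4  4  4  4  5  5  6
  R[7]: 1  1  2  3  4  4  4  4  4  5  6  7
  R[8]: 1  2  3  4  5  5  5  5  5  6  7  8
  R[9]: 1  2  3  4  5  5  6  6  6  7  8  9
  R[10]: 1  2  3  4  5  5  6  6  7  8  9  10
  R[11]: 1  2  3  4  5  6  7  7  8  9  10  11
  R[12]: 1  2  3  4  5  6  7  8  9  10  11  12

giving w = (12, 1, 10, 3, 4, 5, 11, 2, 7, 9, 6, 8) via Δ²R.

ℓ(w)=30; the 6 essential cells (i,j,r):

[(1, 11, 0), (3, 9, 1), (7, 2, 1), (7, 9, 4), (10, 6, 5), (10, 8, 6)]


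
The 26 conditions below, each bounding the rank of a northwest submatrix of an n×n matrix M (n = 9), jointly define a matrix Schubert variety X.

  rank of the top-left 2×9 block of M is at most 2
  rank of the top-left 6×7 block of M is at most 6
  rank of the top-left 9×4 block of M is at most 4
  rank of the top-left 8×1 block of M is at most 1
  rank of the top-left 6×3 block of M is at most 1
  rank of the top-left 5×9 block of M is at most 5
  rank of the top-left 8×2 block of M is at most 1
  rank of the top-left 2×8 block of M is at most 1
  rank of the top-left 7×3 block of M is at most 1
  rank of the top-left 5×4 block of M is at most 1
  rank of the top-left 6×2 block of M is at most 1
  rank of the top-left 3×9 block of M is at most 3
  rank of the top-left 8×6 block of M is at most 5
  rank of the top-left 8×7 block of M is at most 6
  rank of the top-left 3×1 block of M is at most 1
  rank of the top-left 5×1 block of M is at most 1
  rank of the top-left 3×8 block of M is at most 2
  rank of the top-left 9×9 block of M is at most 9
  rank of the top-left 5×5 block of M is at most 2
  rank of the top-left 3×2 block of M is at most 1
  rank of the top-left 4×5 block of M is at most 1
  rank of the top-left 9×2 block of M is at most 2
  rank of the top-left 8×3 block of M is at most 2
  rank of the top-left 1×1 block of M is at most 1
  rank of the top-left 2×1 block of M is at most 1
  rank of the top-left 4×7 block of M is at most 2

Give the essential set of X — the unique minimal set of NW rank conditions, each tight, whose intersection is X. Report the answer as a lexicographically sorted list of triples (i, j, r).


Reconstructing r_w from the 26 given conditions:

  row 1: 1 | 1 | 1 | 1 | 1 | 1 | 1 | 1 | 1
  row 2: 1 | 1 | 1 | 1 | 1 | 1 | 1 | 1 | 2
  row 3: 1 | 1 | 1 | 1 | 1 | 2 | 2 | 2 | 3
  row 4: 1 | 1 | 1 | 1 | 1 | 2 | 2 | 3 | 4
  row 5: 1 | 1 | 1 | 1 | 2 | 3 | 3 | 4 | 5
  row 6: 1 | 1 | 1 | 2 | 3 | 4 | 4 | 5 | 6
  row 7: 1 | 1 | 1 | 2 | 3 | 4 | 5 | 6 | 7
  row 8: 1 | 1 | 2 | 3 | 4 | 5 | 6 | 7 | 8
  row 9: 1 | 2 | 3 | 4 | 5 | 6 | 7 | 8 | 9

giving w = (1, 9, 6, 8, 5, 4, 7, 3, 2) via Δ²R.

6 SE-corners of the 24-cell Rothe diagram give Ess(w):

[(2, 8, 1), (4, 5, 1), (4, 7, 2), (5, 4, 1), (7, 3, 1), (8, 2, 1)]


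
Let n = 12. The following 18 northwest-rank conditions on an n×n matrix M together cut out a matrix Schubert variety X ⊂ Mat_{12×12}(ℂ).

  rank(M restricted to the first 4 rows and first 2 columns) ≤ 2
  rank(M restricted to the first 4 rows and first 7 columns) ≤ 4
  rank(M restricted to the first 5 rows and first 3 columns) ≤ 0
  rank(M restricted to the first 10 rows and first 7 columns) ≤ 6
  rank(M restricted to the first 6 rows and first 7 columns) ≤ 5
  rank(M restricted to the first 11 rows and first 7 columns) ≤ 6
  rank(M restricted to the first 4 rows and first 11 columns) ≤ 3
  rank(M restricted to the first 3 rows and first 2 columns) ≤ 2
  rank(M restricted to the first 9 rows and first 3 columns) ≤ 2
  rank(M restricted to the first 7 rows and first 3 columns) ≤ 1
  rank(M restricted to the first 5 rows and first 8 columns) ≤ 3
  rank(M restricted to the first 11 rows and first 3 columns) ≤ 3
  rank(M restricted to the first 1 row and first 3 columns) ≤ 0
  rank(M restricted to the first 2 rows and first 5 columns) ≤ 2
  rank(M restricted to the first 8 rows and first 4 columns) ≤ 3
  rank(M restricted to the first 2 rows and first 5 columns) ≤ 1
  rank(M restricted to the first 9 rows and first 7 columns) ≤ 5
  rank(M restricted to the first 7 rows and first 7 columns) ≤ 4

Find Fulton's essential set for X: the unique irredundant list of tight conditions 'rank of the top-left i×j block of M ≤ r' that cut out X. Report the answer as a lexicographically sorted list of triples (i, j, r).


Computing R[i][j] = min implied NW-rank bound (n=12, 18 conditions):

  R[1]: 0 0 0 1 1 1 1 1 1 1 1 1
  R[2]: 0 0 0 1 1 2 2 2 2 2 2 2
  R[3]: 0 0 0 1 2 3 3 3 3 3 3 3
  R[4]: 0 0 0 1 2 3 3 3 3 3 3 4
  R[5]: 0 0 0 1 2 3 3 3 4 4 4 5
  R[6]: 1 1 1 2 3 4 4 4 5 5 5 6
  R[7]: 1 1 1 2 3 4 4 5 6 6 6 7
  R[8]: 1 2 2 3 4 5 5 6 7 7 7 8
  R[9]: 1 2 2 3 4 5 5 6 7 8 8 9
  R[10]: 1 2 3 4 5 6 6 7 8 9 9 10
  R[11]: 1 2 3 4 5 6 6 7 8 9 10 11
  R[12]: 1 2 3 4 5 6 7 8 9 10 11 12

hence w(1..12) = (4, 6, 5, 12, 9, 1, 8, 2, 10, 3, 11, 7).

Fulton essential set (9 of the 29 Rothe cells):

[(2, 5, 1), (4, 11, 3), (5, 3, 0), (5, 8, 3), (7, 3, 1), (7, 7, 4), (9, 3, 2), (9, 7, 5), (11, 7, 6)]


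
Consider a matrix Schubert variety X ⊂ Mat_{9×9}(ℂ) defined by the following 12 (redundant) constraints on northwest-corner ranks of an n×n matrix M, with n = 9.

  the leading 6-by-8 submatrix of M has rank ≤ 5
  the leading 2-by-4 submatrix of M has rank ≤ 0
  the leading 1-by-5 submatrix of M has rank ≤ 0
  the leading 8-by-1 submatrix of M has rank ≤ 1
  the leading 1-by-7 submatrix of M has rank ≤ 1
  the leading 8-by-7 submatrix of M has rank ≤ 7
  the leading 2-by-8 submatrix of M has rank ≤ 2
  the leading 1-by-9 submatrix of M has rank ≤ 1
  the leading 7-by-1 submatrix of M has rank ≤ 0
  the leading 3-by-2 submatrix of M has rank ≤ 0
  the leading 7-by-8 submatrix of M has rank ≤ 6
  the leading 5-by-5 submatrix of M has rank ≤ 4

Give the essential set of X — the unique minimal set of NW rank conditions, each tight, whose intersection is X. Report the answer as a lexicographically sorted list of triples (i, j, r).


The tightest implied rank at each (i,j), from the 12 conditions:

  0 | 0 | 0 | 0 | 0 | 1 | 1 | 1 | 1
  0 | 0 | 0 | 0 | 1 | 2 | 2 | 2 | 2
  0 | 0 | 1 | 1 | 2 | 3 | 3 | 3 | 3
  0 | 1 | 2 | 2 | 3 | 4 | 4 | 4 | 4
  0 | 1 | 2 | 3 | 4 | 5 | 5 | 5 | 5
  0 | 1 | 2 | 3 | 4 | 5 | 5 | 5 | 6
  0 | 1 | 2 | 3 | 4 | 5 | 6 | 6 | 7
  1 | 2 | 3 | 4 | 5 | 6 | 7 | 7 | 8
  1 | 2 | 3 | 4 | 5 | 6 | 7 | 8 | 9

second differences of R give the permutation w = (6, 5, 3, 2, 4, 9, 7, 1, 8).

Rothe diagram D(w) (17 cells), 5 SE-corners (essential conditions):

[(1, 5, 0), (2, 4, 0), (3, 2, 0), (6, 8, 5), (7, 1, 0)]


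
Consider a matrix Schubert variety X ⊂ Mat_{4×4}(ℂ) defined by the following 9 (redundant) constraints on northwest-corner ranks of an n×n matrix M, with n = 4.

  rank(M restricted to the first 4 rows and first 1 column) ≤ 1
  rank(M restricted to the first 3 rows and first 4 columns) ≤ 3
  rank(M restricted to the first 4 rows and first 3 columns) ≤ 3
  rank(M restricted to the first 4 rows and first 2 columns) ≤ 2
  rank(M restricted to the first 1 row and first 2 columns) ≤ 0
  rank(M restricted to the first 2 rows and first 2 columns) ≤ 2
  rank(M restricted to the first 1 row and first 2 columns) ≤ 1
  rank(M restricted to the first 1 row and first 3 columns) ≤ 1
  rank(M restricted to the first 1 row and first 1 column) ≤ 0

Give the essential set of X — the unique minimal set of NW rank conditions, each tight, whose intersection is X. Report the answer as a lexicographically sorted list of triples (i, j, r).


Computing R[i][j] = min implied NW-rank bound (n=4, 9 conditions):

  row 1: 0  0  1  1
  row 2: 1  1  2  2
  row 3: 1  2  3  3
  row 4: 1  2  3  4

hence w(1..4) = (3, 1, 2, 4).

1 SE-corner of the 2-cell Rothe diagram gives Ess(w):

[(1, 2, 0)]


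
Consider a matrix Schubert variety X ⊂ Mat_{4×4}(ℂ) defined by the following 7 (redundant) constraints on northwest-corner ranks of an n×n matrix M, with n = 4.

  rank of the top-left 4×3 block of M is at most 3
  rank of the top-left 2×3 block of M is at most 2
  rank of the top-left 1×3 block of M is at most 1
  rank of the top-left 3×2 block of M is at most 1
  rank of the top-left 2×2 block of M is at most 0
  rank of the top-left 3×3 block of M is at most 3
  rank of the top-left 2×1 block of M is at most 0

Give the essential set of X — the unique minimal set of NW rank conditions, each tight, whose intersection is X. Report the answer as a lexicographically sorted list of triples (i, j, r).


Propagating the 7 rank bounds to every northwest block:

  i=1: 0  0  1  1
  i=2: 0  0  1  2
  i=3: 1  1  2  3
  i=4: 1  2  3  4

hence w(1..4) = (3, 4, 1, 2).

|D(w)|=4, |Ess(w)|=1:

[(2, 2, 0)]


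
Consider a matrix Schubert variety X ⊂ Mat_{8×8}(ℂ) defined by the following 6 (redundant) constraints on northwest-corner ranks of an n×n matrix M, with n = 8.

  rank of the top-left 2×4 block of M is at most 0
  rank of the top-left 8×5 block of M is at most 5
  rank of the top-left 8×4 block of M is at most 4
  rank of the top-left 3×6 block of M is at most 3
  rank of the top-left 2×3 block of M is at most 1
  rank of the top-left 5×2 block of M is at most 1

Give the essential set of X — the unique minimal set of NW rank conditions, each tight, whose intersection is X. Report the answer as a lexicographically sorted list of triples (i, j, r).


Reconstructing r_w from the 6 given conditions:

  0 | 0 | 0 | 0 | 1 | 1 | 1 | 1
  0 | 0 | 0 | 0 | 1 | 2 | 2 | 2
  1 | 1 | 1 | 1 | 2 | 3 | 3 | 3
  1 | 1 | 2 | 2 | 3 | 4 | 4 | 4
  1 | 1 | 2 | 3 | 4 | 5 | 5 | 5
  1 | 2 | 3 | 4 | 5 | 6 | 6 | 6
  1 | 2 | 3 | 4 | 5 | 6 | 7 | 7
  1 | 2 | 3 | 4 | 5 | 6 | 7 | 8

hence w(1..8) = (5, 6, 1, 3, 4, 2, 7, 8).

|D(w)|=10, |Ess(w)|=2:

[(2, 4, 0), (5, 2, 1)]


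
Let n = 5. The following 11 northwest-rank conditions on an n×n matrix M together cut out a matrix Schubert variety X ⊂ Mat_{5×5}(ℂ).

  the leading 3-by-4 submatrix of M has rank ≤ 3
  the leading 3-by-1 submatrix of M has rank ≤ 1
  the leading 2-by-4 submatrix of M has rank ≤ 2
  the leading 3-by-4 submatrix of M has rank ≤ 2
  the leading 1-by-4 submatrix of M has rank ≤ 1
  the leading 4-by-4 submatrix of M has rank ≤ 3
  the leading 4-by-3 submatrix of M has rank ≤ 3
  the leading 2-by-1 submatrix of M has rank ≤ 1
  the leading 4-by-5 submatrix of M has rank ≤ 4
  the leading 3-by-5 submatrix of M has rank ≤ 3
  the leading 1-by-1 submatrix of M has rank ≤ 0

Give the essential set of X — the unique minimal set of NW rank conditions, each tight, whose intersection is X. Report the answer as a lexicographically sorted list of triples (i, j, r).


The tightest implied rank at each (i,j), from the 11 conditions:

  0 | 1 | 1 | 1 | 1
  1 | 2 | 2 | 2 | 2
  1 | 2 | 2 | 2 | 3
  1 | 2 | 3 | 3 | 4
  1 | 2 | 3 | 4 | 5

second differences of R give the permutation w = (2, 1, 5, 3, 4).

D(w) has 3 cells with 2 SE-corners; essential set:

[(1, 1, 0), (3, 4, 2)]


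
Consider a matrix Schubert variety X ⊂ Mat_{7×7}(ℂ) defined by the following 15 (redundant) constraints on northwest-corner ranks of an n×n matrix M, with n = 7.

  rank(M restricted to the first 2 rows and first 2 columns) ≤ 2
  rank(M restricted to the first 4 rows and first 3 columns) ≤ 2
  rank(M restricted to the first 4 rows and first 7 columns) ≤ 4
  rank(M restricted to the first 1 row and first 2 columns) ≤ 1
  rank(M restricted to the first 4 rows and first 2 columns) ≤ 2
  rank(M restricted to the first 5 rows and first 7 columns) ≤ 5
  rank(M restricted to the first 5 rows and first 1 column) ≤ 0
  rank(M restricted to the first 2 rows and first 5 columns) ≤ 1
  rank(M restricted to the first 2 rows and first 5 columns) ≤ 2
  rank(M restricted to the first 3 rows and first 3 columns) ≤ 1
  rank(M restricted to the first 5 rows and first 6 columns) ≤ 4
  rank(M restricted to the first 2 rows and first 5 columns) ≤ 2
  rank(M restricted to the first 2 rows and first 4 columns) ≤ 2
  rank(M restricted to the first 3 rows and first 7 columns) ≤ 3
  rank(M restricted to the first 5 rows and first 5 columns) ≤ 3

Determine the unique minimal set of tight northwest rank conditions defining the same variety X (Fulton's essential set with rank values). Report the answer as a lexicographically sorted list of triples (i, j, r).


The tightest implied rank at each (i,j), from the 15 conditions:

  R[1]: 0 | 1 | 1 | 1 | 1 | 1 | 1
  R[2]: 0 | 1 | 1 | 1 | 1 | 2 | 2
  R[3]: 0 | 1 | 1 | 2 | 2 | 3 | 3
  R[4]: 0 | 1 | 2 | 3 | 3 | 4 | 4
  R[5]: 0 | 1 | 2 | 3 | 3 | 4 | 5
  R[6]: 1 | 2 | 3 | 4 | 4 | 5 | 6
  R[7]: 1 | 2 | 3 | 4 | 5 | 6 | 7

second differences of R give the permutation w = (2, 6, 4, 3, 7, 1, 5).

4 SE-corners of the 10-cell Rothe diagram give Ess(w):

[(2, 5, 1), (3, 3, 1), (5, 1, 0), (5, 5, 3)]


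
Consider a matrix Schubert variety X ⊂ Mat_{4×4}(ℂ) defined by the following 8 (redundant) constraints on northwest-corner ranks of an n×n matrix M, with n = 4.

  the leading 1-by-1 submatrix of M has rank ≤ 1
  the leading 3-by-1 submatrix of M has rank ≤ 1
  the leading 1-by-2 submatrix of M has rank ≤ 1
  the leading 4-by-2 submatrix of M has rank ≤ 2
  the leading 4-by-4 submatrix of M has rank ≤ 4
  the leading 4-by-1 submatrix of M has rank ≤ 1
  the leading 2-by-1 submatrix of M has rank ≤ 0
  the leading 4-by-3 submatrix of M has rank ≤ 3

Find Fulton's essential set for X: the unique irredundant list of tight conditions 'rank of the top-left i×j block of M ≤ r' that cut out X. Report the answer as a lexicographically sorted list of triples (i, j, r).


Computing R[i][j] = min implied NW-rank bound (n=4, 8 conditions):

  row 1: 0  1  1  1
  row 2: 0  1  2  2
  row 3: 1  2  3  3
  row 4: 1  2  3  4

reading off 1-entries of Δ²R: w = (2, 3, 1, 4).

1 SE-corner of the 2-cell Rothe diagram gives Ess(w):

[(2, 1, 0)]


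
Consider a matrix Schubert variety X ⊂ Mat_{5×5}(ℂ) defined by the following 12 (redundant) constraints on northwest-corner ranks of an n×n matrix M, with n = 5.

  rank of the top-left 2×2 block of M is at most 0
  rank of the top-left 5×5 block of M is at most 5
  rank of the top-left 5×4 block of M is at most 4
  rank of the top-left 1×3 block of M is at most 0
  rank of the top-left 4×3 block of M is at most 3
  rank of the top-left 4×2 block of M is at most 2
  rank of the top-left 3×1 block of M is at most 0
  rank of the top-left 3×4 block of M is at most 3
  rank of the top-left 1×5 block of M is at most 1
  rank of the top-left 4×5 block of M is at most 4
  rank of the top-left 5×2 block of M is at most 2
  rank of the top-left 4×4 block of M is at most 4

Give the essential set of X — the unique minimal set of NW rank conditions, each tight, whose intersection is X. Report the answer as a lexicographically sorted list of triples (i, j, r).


Recovering R(i,j) via the rank-extension bound from the 12 conditions:

  row 1: 0  0  0  1  1
  row 2: 0  0  1  2  2
  row 3: 0  1  2  3  3
  row 4: 1  2  3  4  4
  row 5: 1  2  3  4  5

the unique w with this rank table is (4, 3, 2, 1, 5).

Fulton essential set (3 of the 6 Rothe cells):

[(1, 3, 0), (2, 2, 0), (3, 1, 0)]


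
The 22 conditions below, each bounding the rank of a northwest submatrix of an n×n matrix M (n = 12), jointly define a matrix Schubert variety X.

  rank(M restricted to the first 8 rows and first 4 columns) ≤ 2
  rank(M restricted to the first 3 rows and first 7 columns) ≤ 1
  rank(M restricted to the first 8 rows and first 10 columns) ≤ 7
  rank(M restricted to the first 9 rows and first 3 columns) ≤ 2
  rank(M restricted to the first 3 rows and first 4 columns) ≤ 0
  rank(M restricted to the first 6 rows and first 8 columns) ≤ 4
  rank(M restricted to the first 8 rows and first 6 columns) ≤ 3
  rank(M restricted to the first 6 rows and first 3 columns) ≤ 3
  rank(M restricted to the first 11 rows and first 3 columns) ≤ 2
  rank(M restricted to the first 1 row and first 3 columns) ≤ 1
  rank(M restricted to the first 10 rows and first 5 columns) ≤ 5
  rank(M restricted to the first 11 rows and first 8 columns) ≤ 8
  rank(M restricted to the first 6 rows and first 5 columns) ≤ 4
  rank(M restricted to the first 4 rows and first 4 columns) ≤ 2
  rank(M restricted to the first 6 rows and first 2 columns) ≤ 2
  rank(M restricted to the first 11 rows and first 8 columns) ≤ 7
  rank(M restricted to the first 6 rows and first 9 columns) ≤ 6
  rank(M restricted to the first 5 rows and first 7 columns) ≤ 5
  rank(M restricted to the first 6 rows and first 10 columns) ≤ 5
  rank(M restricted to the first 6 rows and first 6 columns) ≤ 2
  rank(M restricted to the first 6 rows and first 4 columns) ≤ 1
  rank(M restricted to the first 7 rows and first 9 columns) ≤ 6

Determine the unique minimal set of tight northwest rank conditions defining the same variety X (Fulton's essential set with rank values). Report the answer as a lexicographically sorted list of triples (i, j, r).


The tightest implied rank at each (i,j), from the 22 conditions:

  row 1: 0 0 0 0 1 1 1 1 1 1 1 1
  row 2: 0 0 0 0 1 1 1 2 2 2 2 2
  row 3: 0 0 0 0 1 1 1 2 3 3 3 3
  row 4: 1 1 1 1 2 2 2 3 4 4 4 4
  row 5: 1 1 1 1 2 2 3 4 5 5 5 5
  row 6: 1 1 1 1 2 2 3 4 5 5 6 6
  row 7: 1 2 2 2 3 3 4 5 6 6 7 7
  row 8: 1 2 2 2 3 3 4 5 6 7 8 8
  row 9: 1 2 2 3 4 4 5 6 7 8 9 9
  row 10: 1 2 2 3 4 5 6 7 8 9 10 10
  row 11: 1 2 2 3 4 5 6 7 8 9 10 11
  row 12: 1 2 3 4 5 6 7 8 9 10 11 12

so w = (5, 8, 9, 1, 7, 11, 2, 10, 4, 6, 12, 3).

ℓ(w)=31; the 8 essential cells (i,j,r):

[(3, 4, 0), (3, 7, 1), (6, 4, 1), (6, 6, 2), (6, 10, 5), (8, 4, 2), (8, 6, 3), (11, 3, 2)]


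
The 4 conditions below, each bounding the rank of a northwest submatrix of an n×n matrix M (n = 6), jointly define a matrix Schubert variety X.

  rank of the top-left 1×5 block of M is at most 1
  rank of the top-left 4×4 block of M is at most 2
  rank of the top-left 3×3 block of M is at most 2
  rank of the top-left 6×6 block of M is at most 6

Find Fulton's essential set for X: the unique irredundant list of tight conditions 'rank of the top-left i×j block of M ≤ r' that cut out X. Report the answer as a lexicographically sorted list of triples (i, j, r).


Computing R[i][j] = min implied NW-rank bound (n=6, 4 conditions):

  row 1: 1 1 1 1 1 1
  row 2: 1 2 2 2 2 2
  row 3: 1 2 2 2 3 3
  row 4: 1 2 2 2 3 4
  row 5: 1 2 3 3 4 5
  row 6: 1 2 3 4 5 6

reading off 1-entries of Δ²R: w = (1, 2, 5, 6, 3, 4).

|D(w)|=4, |Ess(w)|=1:

[(4, 4, 2)]


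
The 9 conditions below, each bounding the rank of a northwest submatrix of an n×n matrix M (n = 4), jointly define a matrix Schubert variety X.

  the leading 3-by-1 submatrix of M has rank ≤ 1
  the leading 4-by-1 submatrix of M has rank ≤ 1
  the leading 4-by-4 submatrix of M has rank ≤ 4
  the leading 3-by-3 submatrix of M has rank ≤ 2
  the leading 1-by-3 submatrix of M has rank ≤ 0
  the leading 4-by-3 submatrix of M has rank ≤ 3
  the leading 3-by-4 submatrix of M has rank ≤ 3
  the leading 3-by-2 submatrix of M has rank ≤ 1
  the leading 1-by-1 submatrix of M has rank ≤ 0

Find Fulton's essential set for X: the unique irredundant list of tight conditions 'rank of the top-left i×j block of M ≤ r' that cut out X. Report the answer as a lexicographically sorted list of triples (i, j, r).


Computing R[i][j] = min implied NW-rank bound (n=4, 9 conditions):

  R[1]: 0 0 0 1
  R[2]: 1 1 1 2
  R[3]: 1 1 2 3
  R[4]: 1 2 3 4

giving w = (4, 1, 3, 2) via Δ²R.

Rothe diagram D(w) (4 cells), 2 SE-corners (essential conditions):

[(1, 3, 0), (3, 2, 1)]


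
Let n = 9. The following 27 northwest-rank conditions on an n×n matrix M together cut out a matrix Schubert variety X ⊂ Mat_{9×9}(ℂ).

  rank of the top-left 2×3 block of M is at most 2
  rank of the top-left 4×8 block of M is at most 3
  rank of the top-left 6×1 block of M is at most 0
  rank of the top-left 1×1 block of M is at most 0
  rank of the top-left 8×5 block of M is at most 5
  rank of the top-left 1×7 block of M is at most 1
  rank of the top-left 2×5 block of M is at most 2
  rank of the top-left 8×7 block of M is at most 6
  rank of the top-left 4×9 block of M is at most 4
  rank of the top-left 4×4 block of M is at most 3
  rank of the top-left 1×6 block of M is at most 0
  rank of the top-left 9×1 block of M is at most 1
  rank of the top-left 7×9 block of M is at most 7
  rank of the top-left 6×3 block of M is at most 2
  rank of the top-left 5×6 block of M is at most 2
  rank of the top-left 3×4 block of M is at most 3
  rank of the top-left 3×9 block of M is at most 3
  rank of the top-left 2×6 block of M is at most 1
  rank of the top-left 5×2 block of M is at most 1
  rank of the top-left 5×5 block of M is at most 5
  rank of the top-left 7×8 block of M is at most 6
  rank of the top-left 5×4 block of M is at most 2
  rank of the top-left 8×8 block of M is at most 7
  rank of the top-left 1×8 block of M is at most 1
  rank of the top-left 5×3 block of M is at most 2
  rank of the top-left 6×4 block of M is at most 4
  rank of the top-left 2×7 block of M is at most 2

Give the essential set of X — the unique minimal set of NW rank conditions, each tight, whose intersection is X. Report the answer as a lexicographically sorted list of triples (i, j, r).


The tightest implied rank at each (i,j), from the 27 conditions:

  i=1: 0 0 0 0 0 0 1 1 1
  i=2: 0 1 1 1 1 1 2 2 2
  i=3: 0 1 2 2 2 2 3 3 3
  i=4: 0 1 2 2 2 2 3 3 4
  i=5: 0 1 2 2 2 2 3 4 5
  i=6: 0 1 2 3 3 3 4 5 6
  i=7: 1 2 3 4 4 4 5 6 7
  i=8: 1 2 3 4 5 5 6 7 8
  i=9: 1 2 3 4 5 6 7 8 9

the unique w with this rank table is (7, 2, 3, 9, 8, 4, 1, 5, 6).

4 SE-corners of the 18-cell Rothe diagram give Ess(w):

[(1, 6, 0), (4, 8, 3), (5, 6, 2), (6, 1, 0)]


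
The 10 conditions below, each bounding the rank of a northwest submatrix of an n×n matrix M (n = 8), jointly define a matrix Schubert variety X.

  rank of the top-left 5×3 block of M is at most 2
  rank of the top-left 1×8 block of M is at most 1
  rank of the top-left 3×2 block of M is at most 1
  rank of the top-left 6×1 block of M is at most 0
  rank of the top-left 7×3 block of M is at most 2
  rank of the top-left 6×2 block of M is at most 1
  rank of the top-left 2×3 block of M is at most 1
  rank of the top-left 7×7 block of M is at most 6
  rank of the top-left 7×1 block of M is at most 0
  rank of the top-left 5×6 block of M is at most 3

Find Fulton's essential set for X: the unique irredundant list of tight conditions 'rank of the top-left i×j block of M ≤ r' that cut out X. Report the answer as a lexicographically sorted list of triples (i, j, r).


Computing R[i][j] = min implied NW-rank bound (n=8, 10 conditions):

  row 1: 0 | 1 | 1 | 1 | 1 | 1 | 1 | 1
  row 2: 0 | 1 | 1 | 2 | 2 | 2 | 2 | 2
  row 3: 0 | 1 | 2 | 3 | 3 | 3 | 3 | 3
  row 4: 0 | 1 | 2 | 3 | 3 | 3 | 4 | 4
  row 5: 0 | 1 | 2 | 3 | 3 | 3 | 4 | 5
  row 6: 0 | 1 | 2 | 3 | 4 | 4 | 5 | 6
  row 7: 0 | 1 | 2 | 3 | 4 | 5 | 6 | 7
  row 8: 1 | 2 | 3 | 4 | 5 | 6 | 7 | 8

hence w(1..8) = (2, 4, 3, 7, 8, 5, 6, 1).

3 SE-corners of the 12-cell Rothe diagram give Ess(w):

[(2, 3, 1), (5, 6, 3), (7, 1, 0)]


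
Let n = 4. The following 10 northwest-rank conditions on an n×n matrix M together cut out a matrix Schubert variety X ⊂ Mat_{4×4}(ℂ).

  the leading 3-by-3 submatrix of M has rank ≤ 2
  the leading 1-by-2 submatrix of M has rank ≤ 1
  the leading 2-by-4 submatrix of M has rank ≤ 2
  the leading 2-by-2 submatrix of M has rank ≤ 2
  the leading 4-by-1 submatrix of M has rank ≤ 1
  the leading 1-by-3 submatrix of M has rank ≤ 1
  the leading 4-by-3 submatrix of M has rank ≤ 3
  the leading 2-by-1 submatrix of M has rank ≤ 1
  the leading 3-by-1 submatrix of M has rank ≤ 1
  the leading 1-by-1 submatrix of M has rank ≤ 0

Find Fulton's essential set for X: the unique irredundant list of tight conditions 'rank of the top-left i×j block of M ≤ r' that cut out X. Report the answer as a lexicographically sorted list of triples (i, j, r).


Propagating the 10 rank bounds to every northwest block:

  i=1: 0  1  1  1
  i=2: 1  2  2  2
  i=3: 1  2  2  3
  i=4: 1  2  3  4

second differences of R give the permutation w = (2, 1, 4, 3).

2 SE-corners of the 2-cell Rothe diagram give Ess(w):

[(1, 1, 0), (3, 3, 2)]


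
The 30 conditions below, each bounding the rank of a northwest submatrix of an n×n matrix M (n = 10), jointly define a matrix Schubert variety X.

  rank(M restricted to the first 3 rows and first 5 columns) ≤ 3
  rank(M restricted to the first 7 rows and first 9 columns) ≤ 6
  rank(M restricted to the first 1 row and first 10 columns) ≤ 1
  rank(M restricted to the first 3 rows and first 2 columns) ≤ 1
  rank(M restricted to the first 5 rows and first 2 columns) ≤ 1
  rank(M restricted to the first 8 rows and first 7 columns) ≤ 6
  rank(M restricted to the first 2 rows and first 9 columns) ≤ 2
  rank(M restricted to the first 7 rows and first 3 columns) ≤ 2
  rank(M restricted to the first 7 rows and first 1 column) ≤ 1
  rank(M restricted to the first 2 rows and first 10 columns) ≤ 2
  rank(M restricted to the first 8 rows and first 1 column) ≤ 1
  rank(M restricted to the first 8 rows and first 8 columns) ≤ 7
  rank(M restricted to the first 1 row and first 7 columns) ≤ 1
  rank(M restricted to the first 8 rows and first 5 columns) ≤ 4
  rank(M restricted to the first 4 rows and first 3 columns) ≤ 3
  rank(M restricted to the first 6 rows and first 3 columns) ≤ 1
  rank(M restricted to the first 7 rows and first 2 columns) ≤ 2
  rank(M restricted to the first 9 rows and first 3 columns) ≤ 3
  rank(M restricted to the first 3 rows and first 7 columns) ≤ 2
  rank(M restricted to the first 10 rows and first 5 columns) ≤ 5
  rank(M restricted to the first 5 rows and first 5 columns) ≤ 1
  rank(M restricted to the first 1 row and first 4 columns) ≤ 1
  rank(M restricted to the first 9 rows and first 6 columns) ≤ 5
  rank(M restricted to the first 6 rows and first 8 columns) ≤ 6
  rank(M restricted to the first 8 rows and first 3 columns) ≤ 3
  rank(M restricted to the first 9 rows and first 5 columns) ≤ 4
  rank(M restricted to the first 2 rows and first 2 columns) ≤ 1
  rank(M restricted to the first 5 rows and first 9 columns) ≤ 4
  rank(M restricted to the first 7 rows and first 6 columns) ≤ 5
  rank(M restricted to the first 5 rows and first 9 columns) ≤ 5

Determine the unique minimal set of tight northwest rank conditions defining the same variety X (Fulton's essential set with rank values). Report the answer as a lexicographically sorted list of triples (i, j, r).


Reconstructing r_w from the 30 given conditions:

  row 1: 1 1 1 1 1 1 1 1 1 1
  row 2: 1 1 1 1 1 2 2 2 2 2
  row 3: 1 1 1 1 1 2 2 3 3 3
  row 4: 1 1 1 1 1 2 3 4 4 4
  row 5: 1 1 1 1 1 2 3 4 4 5
  row 6: 1 1 1 2 2 3 4 5 5 6
  row 7: 1 2 2 3 3 4 5 6 6 7
  row 8: 1 2 3 4 4 5 6 7 7 8
  row 9: 1 2 3 4 4 5 6 7 8 9
  row 10: 1 2 3 4 5 6 7 8 9 10

second differences of R give the permutation w = (1, 6, 8, 7, 10, 4, 2, 3, 9, 5).

D(w) has 21 cells with 5 SE-corners; essential set:

[(3, 7, 2), (5, 5, 1), (5, 9, 4), (6, 3, 1), (9, 5, 4)]


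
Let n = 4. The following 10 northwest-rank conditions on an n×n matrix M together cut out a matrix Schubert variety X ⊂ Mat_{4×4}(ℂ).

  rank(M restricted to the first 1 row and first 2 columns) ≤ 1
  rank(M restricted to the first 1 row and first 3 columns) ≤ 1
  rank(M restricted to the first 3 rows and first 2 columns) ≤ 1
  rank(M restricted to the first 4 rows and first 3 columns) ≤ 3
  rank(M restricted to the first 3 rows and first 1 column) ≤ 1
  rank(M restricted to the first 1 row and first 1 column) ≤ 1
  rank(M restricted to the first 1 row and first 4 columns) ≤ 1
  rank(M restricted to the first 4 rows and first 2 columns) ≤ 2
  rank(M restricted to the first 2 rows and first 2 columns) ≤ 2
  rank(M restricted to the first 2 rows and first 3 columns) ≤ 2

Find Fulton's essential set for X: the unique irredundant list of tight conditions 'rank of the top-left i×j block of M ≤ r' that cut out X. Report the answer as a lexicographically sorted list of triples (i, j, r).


Computing R[i][j] = min implied NW-rank bound (n=4, 10 conditions):

  row 1: 1  1  1  1
  row 2: 1  1  2  2
  row 3: 1  1  2  3
  row 4: 1  2  3  4

second differences of R give the permutation w = (1, 3, 4, 2).

ℓ(w)=2; the 1 essential cell (i,j,r):

[(3, 2, 1)]


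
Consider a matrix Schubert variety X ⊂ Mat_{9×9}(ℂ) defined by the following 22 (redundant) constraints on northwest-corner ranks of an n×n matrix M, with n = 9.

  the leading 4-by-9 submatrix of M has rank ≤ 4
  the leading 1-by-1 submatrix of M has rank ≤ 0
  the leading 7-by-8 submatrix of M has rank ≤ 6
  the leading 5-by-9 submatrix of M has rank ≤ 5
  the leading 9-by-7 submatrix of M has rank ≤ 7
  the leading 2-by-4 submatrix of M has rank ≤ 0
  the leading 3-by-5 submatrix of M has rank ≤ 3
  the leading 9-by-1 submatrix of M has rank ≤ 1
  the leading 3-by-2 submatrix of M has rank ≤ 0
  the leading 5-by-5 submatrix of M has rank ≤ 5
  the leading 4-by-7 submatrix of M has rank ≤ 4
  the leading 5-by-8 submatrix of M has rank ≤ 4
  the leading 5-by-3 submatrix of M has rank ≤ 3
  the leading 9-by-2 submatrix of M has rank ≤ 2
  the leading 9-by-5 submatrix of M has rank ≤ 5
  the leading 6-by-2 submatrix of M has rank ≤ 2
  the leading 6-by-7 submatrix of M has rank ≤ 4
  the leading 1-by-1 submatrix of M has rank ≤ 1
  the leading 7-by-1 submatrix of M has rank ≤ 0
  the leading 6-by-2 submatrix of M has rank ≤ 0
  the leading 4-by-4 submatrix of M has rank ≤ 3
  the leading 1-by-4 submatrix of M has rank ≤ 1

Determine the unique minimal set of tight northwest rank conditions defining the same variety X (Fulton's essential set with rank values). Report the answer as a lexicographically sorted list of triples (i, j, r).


Propagating the 22 rank bounds to every northwest block:

  row 1: 0 0 0 0 1 1 1 1 1
  row 2: 0 0 0 0 1 2 2 2 2
  row 3: 0 0 1 1 2 3 3 3 3
  row 4: 0 0 1 2 3 4 4 4 4
  row 5: 0 0 1 2 3 4 4 4 5
  row 6: 0 0 1 2 3 4 4 5 6
  row 7: 0 1 2 3 4 5 5 6 7
  row 8: 1 2 3 4 5 6 6 7 8
  row 9: 1 2 3 4 5 6 7 8 9

hence w(1..9) = (5, 6, 3, 4, 9, 8, 2, 1, 7).

5 SE-corners of the 20-cell Rothe diagram give Ess(w):

[(2, 4, 0), (5, 8, 4), (6, 2, 0), (6, 7, 4), (7, 1, 0)]


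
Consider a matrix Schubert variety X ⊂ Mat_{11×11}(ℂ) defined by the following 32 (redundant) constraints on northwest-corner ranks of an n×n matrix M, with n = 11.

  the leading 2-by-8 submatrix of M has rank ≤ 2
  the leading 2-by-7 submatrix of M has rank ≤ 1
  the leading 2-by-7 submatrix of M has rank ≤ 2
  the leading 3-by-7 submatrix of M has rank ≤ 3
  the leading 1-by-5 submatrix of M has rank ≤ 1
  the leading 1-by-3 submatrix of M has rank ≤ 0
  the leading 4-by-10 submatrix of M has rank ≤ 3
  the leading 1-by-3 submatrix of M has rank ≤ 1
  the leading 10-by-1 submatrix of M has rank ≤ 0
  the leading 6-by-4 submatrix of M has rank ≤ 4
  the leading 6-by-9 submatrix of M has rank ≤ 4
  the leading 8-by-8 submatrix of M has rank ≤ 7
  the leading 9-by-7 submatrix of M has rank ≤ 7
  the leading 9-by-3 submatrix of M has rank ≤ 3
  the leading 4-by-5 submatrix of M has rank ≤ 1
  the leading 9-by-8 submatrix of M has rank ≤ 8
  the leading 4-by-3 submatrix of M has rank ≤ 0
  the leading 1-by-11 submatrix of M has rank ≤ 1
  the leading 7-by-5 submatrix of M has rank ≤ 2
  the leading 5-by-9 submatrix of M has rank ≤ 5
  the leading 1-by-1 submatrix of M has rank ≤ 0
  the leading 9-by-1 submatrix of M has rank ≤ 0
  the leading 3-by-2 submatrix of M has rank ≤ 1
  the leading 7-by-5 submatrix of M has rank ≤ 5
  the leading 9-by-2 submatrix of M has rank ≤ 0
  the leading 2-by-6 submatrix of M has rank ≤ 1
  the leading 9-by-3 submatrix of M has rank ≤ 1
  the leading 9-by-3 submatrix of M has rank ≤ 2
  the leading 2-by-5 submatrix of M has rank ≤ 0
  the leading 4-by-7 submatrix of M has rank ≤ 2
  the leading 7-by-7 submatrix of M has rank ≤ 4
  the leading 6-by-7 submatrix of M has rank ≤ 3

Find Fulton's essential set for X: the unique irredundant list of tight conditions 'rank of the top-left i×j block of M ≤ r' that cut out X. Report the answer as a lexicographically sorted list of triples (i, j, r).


Reconstructing r_w from the 32 given conditions:

  R[1]: 0 0 0 0 0 1 1 1 1 1 1
  R[2]: 0 0 0 0 0 1 1 2 2 2 2
  R[3]: 0 0 0 1 1 2 2 3 3 3 3
  R[4]: 0 0 0 1 1 2 2 3 3 3 4
  R[5]: 0 0 1 2 2 3 3 4 4 4 5
  R[6]: 0 0 1 2 2 3 3 4 4 5 6
  R[7]: 0 0 1 2 2 3 4 5 5 6 7
  R[8]: 0 0 1 2 3 4 5 6 6 7 8
  R[9]: 0 0 1 2 3 4 5 6 7 8 9
  R[10]: 0 1 2 3 4 5 6 7 8 9 10
  R[11]: 1 2 3 4 5 6 7 8 9 10 11

reading off 1-entries of Δ²R: w = (6, 8, 4, 11, 3, 10, 7, 5, 9, 2, 1).

Fulton essential set (11 of the 36 Rothe cells):

[(2, 5, 0), (2, 7, 1), (4, 3, 0), (4, 5, 1), (4, 7, 2), (4, 10, 3), (6, 7, 3), (6, 9, 4), (7, 5, 2), (9, 2, 0), (10, 1, 0)]


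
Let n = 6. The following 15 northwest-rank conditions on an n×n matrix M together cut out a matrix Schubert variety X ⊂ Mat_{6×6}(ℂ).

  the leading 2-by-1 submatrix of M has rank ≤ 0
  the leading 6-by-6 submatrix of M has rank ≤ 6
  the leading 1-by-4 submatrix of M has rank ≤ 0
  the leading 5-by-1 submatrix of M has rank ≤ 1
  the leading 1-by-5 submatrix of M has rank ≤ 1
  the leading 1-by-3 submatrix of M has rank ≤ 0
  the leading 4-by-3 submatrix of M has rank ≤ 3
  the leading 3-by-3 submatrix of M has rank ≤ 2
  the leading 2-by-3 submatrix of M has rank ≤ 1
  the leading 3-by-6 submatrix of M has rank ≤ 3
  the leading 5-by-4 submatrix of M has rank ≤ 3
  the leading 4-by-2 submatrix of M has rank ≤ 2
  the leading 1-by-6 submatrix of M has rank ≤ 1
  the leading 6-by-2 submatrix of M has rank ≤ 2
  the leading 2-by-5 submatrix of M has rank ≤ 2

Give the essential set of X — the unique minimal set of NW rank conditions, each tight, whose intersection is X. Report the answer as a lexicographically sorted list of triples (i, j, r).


Rank table r_w(6×6) implied by the 15 constraints:

  0, 0, 0, 0, 1, 1
  0, 1, 1, 1, 2, 2
  1, 2, 2, 2, 3, 3
  1, 2, 3, 3, 4, 4
  1, 2, 3, 3, 4, 5
  1, 2, 3, 4, 5, 6

second differences of R give the permutation w = (5, 2, 1, 3, 6, 4).

ℓ(w)=6; the 3 essential cells (i,j,r):

[(1, 4, 0), (2, 1, 0), (5, 4, 3)]


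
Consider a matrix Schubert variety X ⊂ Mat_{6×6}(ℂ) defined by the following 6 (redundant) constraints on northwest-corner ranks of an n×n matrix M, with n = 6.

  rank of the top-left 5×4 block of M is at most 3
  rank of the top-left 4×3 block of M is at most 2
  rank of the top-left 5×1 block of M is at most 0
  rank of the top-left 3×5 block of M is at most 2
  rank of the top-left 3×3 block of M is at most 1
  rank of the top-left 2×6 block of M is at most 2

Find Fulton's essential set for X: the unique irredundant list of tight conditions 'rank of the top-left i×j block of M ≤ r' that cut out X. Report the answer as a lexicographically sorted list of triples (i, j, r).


Rank table r_w(6×6) implied by the 6 constraints:

  i=1: 0 1 1 1 1 1
  i=2: 0 1 1 2 2 2
  i=3: 0 1 1 2 2 3
  i=4: 0 1 2 3 3 4
  i=5: 0 1 2 3 4 5
  i=6: 1 2 3 4 5 6

hence w(1..6) = (2, 4, 6, 3, 5, 1).

Fulton essential set (3 of the 8 Rothe cells):

[(3, 3, 1), (3, 5, 2), (5, 1, 0)]


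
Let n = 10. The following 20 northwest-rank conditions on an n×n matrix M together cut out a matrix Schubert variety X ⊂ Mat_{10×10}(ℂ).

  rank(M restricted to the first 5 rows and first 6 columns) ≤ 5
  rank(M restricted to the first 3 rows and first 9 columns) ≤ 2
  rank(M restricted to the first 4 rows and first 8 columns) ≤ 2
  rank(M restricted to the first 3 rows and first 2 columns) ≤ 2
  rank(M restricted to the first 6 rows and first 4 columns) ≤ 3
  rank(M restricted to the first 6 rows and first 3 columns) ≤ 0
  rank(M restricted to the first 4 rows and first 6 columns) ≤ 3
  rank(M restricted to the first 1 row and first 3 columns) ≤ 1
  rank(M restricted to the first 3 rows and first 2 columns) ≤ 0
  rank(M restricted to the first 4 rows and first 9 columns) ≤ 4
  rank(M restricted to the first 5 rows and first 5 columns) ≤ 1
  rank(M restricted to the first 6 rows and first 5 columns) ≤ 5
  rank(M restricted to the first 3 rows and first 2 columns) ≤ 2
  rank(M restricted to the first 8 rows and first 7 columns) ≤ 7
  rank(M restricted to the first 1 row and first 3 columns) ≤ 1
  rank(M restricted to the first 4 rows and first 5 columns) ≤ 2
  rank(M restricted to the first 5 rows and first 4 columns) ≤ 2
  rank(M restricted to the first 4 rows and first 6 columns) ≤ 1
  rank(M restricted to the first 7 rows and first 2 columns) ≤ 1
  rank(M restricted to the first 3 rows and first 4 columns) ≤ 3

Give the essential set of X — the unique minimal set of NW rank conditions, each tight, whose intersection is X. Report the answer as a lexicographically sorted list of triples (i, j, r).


The tightest implied rank at each (i,j), from the 20 conditions:

  0 0 0 1 1 1 1 1 1 1
  0 0 0 1 1 1 2 2 2 2
  0 0 0 1 1 1 2 2 2 3
  0 0 0 1 1 1 2 2 3 4
  0 0 0 1 1 2 3 3 4 5
  0 0 0 1 2 3 4 4 5 6
  1 1 1 2 3 4 5 5 6 7
  1 2 2 3 4 5 6 6 7 8
  1 2 3 4 5 6 7 7 8 9
  1 2 3 4 5 6 7 8 9 10

second differences of R give the permutation w = (4, 7, 10, 9, 6, 5, 1, 2, 3, 8).

Fulton essential set (5 of the 28 Rothe cells):

[(3, 9, 2), (4, 6, 1), (4, 8, 2), (5, 5, 1), (6, 3, 0)]


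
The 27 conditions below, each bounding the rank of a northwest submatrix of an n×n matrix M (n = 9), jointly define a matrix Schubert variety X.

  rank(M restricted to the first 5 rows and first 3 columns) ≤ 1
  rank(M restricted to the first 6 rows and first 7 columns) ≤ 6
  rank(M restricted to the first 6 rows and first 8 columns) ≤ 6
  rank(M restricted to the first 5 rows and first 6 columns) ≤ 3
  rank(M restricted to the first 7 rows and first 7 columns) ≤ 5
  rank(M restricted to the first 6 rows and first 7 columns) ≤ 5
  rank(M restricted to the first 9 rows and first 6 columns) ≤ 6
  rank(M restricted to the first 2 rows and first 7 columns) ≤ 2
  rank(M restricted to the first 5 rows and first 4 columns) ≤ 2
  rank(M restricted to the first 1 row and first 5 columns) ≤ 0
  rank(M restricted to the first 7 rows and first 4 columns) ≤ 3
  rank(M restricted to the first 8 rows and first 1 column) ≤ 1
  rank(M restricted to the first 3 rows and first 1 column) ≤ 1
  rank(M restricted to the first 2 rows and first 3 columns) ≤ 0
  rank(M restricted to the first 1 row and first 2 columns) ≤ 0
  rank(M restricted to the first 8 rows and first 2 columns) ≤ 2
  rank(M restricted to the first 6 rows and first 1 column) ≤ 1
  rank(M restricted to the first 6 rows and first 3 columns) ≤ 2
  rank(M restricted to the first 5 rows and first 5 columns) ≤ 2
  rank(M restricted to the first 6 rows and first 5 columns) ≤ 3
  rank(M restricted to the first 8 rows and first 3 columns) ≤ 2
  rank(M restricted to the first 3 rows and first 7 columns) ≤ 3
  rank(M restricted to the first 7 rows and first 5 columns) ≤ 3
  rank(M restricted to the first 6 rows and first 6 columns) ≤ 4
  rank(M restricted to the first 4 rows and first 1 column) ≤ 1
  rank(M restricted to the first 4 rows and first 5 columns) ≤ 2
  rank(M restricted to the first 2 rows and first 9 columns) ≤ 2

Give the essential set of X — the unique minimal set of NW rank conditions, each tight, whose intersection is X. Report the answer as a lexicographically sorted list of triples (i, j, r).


Reconstructing r_w from the 27 given conditions:

  R[1]: 0 0 0 0 0 1 1 1 1
  R[2]: 0 0 0 1 1 2 2 2 2
  R[3]: 1 1 1 2 2 3 3 3 3
  R[4]: 1 1 1 2 2 3 4 4 4
  R[5]: 1 1 1 2 2 3 4 5 5
  R[6]: 1 2 2 3 3 4 5 6 6
  R[7]: 1 2 2 3 3 4 5 6 7
  R[8]: 1 2 2 3 4 5 6 7 8
  R[9]: 1 2 3 4 5 6 7 8 9

the unique w with this rank table is (6, 4, 1, 7, 8, 2, 9, 5, 3).

Rothe diagram D(w) (17 cells), 6 SE-corners (essential conditions):

[(1, 5, 0), (2, 3, 0), (5, 3, 1), (5, 5, 2), (7, 5, 3), (8, 3, 2)]
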